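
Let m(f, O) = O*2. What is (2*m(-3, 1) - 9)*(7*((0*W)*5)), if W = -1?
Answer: 0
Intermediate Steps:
m(f, O) = 2*O
(2*m(-3, 1) - 9)*(7*((0*W)*5)) = (2*(2*1) - 9)*(7*((0*(-1))*5)) = (2*2 - 9)*(7*(0*5)) = (4 - 9)*(7*0) = -5*0 = 0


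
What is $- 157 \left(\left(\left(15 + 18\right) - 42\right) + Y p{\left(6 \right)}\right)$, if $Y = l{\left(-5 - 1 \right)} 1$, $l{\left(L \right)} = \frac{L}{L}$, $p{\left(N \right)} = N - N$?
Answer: $1413$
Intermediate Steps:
$p{\left(N \right)} = 0$
$l{\left(L \right)} = 1$
$Y = 1$ ($Y = 1 \cdot 1 = 1$)
$- 157 \left(\left(\left(15 + 18\right) - 42\right) + Y p{\left(6 \right)}\right) = - 157 \left(\left(\left(15 + 18\right) - 42\right) + 1 \cdot 0\right) = - 157 \left(\left(33 - 42\right) + 0\right) = - 157 \left(-9 + 0\right) = \left(-157\right) \left(-9\right) = 1413$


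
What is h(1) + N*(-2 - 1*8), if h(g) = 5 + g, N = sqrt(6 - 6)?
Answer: 6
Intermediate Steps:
N = 0 (N = sqrt(0) = 0)
h(1) + N*(-2 - 1*8) = (5 + 1) + 0*(-2 - 1*8) = 6 + 0*(-2 - 8) = 6 + 0*(-10) = 6 + 0 = 6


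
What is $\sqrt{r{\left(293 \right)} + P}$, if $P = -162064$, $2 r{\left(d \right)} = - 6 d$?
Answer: $i \sqrt{162943} \approx 403.66 i$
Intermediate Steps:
$r{\left(d \right)} = - 3 d$ ($r{\left(d \right)} = \frac{\left(-6\right) d}{2} = - 3 d$)
$\sqrt{r{\left(293 \right)} + P} = \sqrt{\left(-3\right) 293 - 162064} = \sqrt{-879 - 162064} = \sqrt{-162943} = i \sqrt{162943}$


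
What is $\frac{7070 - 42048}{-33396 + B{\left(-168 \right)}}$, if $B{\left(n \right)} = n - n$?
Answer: $\frac{17489}{16698} \approx 1.0474$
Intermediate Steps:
$B{\left(n \right)} = 0$
$\frac{7070 - 42048}{-33396 + B{\left(-168 \right)}} = \frac{7070 - 42048}{-33396 + 0} = - \frac{34978}{-33396} = \left(-34978\right) \left(- \frac{1}{33396}\right) = \frac{17489}{16698}$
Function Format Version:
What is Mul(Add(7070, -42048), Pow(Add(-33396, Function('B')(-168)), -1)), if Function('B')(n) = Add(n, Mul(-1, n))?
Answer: Rational(17489, 16698) ≈ 1.0474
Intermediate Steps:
Function('B')(n) = 0
Mul(Add(7070, -42048), Pow(Add(-33396, Function('B')(-168)), -1)) = Mul(Add(7070, -42048), Pow(Add(-33396, 0), -1)) = Mul(-34978, Pow(-33396, -1)) = Mul(-34978, Rational(-1, 33396)) = Rational(17489, 16698)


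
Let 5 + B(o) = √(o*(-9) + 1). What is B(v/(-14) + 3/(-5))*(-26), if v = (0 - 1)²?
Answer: 130 - 13*√34510/35 ≈ 61.000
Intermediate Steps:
v = 1 (v = (-1)² = 1)
B(o) = -5 + √(1 - 9*o) (B(o) = -5 + √(o*(-9) + 1) = -5 + √(-9*o + 1) = -5 + √(1 - 9*o))
B(v/(-14) + 3/(-5))*(-26) = (-5 + √(1 - 9*(1/(-14) + 3/(-5))))*(-26) = (-5 + √(1 - 9*(1*(-1/14) + 3*(-⅕))))*(-26) = (-5 + √(1 - 9*(-1/14 - ⅗)))*(-26) = (-5 + √(1 - 9*(-47/70)))*(-26) = (-5 + √(1 + 423/70))*(-26) = (-5 + √(493/70))*(-26) = (-5 + √34510/70)*(-26) = 130 - 13*√34510/35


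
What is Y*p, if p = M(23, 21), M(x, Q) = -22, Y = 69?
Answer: -1518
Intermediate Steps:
p = -22
Y*p = 69*(-22) = -1518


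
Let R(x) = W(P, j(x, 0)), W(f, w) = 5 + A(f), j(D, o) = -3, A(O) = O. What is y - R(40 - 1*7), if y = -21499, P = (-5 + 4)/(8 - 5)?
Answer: -64511/3 ≈ -21504.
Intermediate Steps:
P = -⅓ (P = -1/3 = -1*⅓ = -⅓ ≈ -0.33333)
W(f, w) = 5 + f
R(x) = 14/3 (R(x) = 5 - ⅓ = 14/3)
y - R(40 - 1*7) = -21499 - 1*14/3 = -21499 - 14/3 = -64511/3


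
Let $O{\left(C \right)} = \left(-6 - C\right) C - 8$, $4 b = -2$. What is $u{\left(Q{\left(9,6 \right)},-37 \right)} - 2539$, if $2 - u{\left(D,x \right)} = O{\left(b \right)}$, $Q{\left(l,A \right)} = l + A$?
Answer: $- \frac{10127}{4} \approx -2531.8$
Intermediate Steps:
$b = - \frac{1}{2}$ ($b = \frac{1}{4} \left(-2\right) = - \frac{1}{2} \approx -0.5$)
$Q{\left(l,A \right)} = A + l$
$O{\left(C \right)} = -8 + C \left(-6 - C\right)$ ($O{\left(C \right)} = C \left(-6 - C\right) - 8 = -8 + C \left(-6 - C\right)$)
$u{\left(D,x \right)} = \frac{29}{4}$ ($u{\left(D,x \right)} = 2 - \left(-8 - \left(- \frac{1}{2}\right)^{2} - -3\right) = 2 - \left(-8 - \frac{1}{4} + 3\right) = 2 - - \frac{21}{4} = 2 + \frac{21}{4} = \frac{29}{4}$)
$u{\left(Q{\left(9,6 \right)},-37 \right)} - 2539 = \frac{29}{4} - 2539 = - \frac{10127}{4}$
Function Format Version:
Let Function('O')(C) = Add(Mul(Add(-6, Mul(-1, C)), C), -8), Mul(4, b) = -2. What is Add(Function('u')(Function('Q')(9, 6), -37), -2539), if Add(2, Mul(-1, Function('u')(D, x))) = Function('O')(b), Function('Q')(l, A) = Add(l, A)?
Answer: Rational(-10127, 4) ≈ -2531.8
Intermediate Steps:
b = Rational(-1, 2) (b = Mul(Rational(1, 4), -2) = Rational(-1, 2) ≈ -0.50000)
Function('Q')(l, A) = Add(A, l)
Function('O')(C) = Add(-8, Mul(C, Add(-6, Mul(-1, C)))) (Function('O')(C) = Add(Mul(C, Add(-6, Mul(-1, C))), -8) = Add(-8, Mul(C, Add(-6, Mul(-1, C)))))
Function('u')(D, x) = Rational(29, 4) (Function('u')(D, x) = Add(2, Mul(-1, Add(-8, Mul(-1, Pow(Rational(-1, 2), 2)), Mul(-6, Rational(-1, 2))))) = Add(2, Mul(-1, Add(-8, Mul(-1, Rational(1, 4)), 3))) = Add(2, Mul(-1, Add(-8, Rational(-1, 4), 3))) = Add(2, Mul(-1, Rational(-21, 4))) = Add(2, Rational(21, 4)) = Rational(29, 4))
Add(Function('u')(Function('Q')(9, 6), -37), -2539) = Add(Rational(29, 4), -2539) = Rational(-10127, 4)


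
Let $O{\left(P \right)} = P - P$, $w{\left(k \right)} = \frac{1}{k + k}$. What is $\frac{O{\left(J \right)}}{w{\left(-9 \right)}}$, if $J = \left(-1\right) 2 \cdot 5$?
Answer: $0$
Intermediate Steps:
$w{\left(k \right)} = \frac{1}{2 k}$
$J = -10$ ($J = \left(-2\right) 5 = -10$)
$O{\left(P \right)} = 0$
$\frac{O{\left(J \right)}}{w{\left(-9 \right)}} = \frac{0}{\frac{1}{2} \frac{1}{-9}} = \frac{0}{\frac{1}{2} \left(- \frac{1}{9}\right)} = \frac{0}{- \frac{1}{18}} = 0 \left(-18\right) = 0$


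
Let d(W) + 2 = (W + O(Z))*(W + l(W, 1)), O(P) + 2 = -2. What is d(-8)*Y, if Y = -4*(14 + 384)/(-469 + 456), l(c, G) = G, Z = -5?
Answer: 130544/13 ≈ 10042.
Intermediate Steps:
O(P) = -4 (O(P) = -2 - 2 = -4)
d(W) = -2 + (1 + W)*(-4 + W) (d(W) = -2 + (W - 4)*(W + 1) = -2 + (-4 + W)*(1 + W) = -2 + (1 + W)*(-4 + W))
Y = 1592/13 (Y = -1592/(-13) = -1592*(-1)/13 = -4*(-398/13) = 1592/13 ≈ 122.46)
d(-8)*Y = (-6 + (-8)² - 3*(-8))*(1592/13) = (-6 + 64 + 24)*(1592/13) = 82*(1592/13) = 130544/13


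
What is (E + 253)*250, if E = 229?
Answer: 120500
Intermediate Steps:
(E + 253)*250 = (229 + 253)*250 = 482*250 = 120500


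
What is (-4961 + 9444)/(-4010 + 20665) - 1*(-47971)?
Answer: 798961488/16655 ≈ 47971.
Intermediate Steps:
(-4961 + 9444)/(-4010 + 20665) - 1*(-47971) = 4483/16655 + 47971 = 798961488/16655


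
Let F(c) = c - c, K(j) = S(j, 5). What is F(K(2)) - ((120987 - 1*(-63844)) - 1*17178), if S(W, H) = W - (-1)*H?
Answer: -167653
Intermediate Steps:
S(W, H) = H + W (S(W, H) = W + H = H + W)
K(j) = 5 + j
F(c) = 0
F(K(2)) - ((120987 - 1*(-63844)) - 1*17178) = 0 - ((120987 - 1*(-63844)) - 1*17178) = 0 - ((120987 + 63844) - 17178) = 0 - (184831 - 17178) = 0 - 1*167653 = 0 - 167653 = -167653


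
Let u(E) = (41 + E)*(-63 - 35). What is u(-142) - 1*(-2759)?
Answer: 12657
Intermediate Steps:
u(E) = -4018 - 98*E (u(E) = (41 + E)*(-98) = -4018 - 98*E)
u(-142) - 1*(-2759) = (-4018 - 98*(-142)) - 1*(-2759) = (-4018 + 13916) + 2759 = 9898 + 2759 = 12657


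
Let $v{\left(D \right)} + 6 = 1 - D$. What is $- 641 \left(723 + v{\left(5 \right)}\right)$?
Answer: $-457033$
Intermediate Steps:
$v{\left(D \right)} = -5 - D$ ($v{\left(D \right)} = -6 - \left(-1 + D\right) = -5 - D$)
$- 641 \left(723 + v{\left(5 \right)}\right) = - 641 \left(723 - 10\right) = \left(-641\right) 713 = -457033$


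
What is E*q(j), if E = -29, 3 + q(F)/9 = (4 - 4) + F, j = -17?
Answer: 5220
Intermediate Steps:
q(F) = -27 + 9*F (q(F) = -27 + 9*((4 - 4) + F) = -27 + 9*(0 + F) = -27 + 9*F)
E*q(j) = -29*(-27 + 9*(-17)) = -29*(-27 - 153) = -29*(-180) = 5220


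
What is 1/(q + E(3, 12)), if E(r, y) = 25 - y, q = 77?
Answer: 1/90 ≈ 0.011111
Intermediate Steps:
1/(q + E(3, 12)) = 1/(77 + (25 - 1*12)) = 1/(77 + (25 - 12)) = 1/(77 + 13) = 1/90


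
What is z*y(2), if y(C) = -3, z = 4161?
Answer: -12483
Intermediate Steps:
z*y(2) = 4161*(-3) = -12483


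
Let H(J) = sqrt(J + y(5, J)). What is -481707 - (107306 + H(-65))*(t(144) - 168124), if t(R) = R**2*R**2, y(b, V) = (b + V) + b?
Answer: -46121575638739 - 859627144*I*sqrt(30) ≈ -4.6122e+13 - 4.7084e+9*I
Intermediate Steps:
y(b, V) = V + 2*b (y(b, V) = (V + b) + b = V + 2*b)
H(J) = sqrt(10 + 2*J) (H(J) = sqrt(J + (J + 2*5)) = sqrt(J + (J + 10)) = sqrt(J + (10 + J)) = sqrt(10 + 2*J))
t(R) = R**4
-481707 - (107306 + H(-65))*(t(144) - 168124) = -481707 - (107306 + sqrt(10 + 2*(-65)))*(144**4 - 168124) = -481707 - (107306 + sqrt(10 - 130))*(429981696 - 168124) = -481707 - (107306 + sqrt(-120))*429813572 = -481707 - (107306 + 2*I*sqrt(30))*429813572 = -481707 - (46121575157032 + 859627144*I*sqrt(30)) = -481707 + (-46121575157032 - 859627144*I*sqrt(30)) = -46121575638739 - 859627144*I*sqrt(30)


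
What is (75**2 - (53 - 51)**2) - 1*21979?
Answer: -16358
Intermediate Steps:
(75**2 - (53 - 51)**2) - 1*21979 = (5625 - 1*2**2) - 21979 = (5625 - 1*4) - 21979 = (5625 - 4) - 21979 = 5621 - 21979 = -16358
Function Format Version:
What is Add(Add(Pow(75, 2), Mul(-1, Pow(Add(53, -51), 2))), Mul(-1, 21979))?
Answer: -16358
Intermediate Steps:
Add(Add(Pow(75, 2), Mul(-1, Pow(Add(53, -51), 2))), Mul(-1, 21979)) = Add(Add(5625, Mul(-1, Pow(2, 2))), -21979) = Add(Add(5625, Mul(-1, 4)), -21979) = Add(Add(5625, -4), -21979) = Add(5621, -21979) = -16358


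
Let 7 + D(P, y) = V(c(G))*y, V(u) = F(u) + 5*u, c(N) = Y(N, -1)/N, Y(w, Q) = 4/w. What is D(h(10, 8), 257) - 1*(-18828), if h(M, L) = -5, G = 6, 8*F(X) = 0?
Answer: 170674/9 ≈ 18964.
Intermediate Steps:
F(X) = 0 (F(X) = (1/8)*0 = 0)
c(N) = 4/N**2 (c(N) = (4/N)/N = 4/N**2)
V(u) = 5*u (V(u) = 0 + 5*u = 5*u)
D(P, y) = -7 + 5*y/9 (D(P, y) = -7 + (5*(4/6**2))*y = -7 + (5*(4*(1/36)))*y = -7 + (5*(1/9))*y = -7 + 5*y/9)
D(h(10, 8), 257) - 1*(-18828) = (-7 + (5/9)*257) - 1*(-18828) = (-7 + 1285/9) + 18828 = 1222/9 + 18828 = 170674/9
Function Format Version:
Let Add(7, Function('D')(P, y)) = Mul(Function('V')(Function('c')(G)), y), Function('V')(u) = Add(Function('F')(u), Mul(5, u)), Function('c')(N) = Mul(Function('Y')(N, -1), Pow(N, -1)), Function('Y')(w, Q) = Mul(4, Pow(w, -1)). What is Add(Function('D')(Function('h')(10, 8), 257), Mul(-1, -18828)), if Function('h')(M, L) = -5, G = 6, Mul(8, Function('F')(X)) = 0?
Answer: Rational(170674, 9) ≈ 18964.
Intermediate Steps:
Function('F')(X) = 0 (Function('F')(X) = Mul(Rational(1, 8), 0) = 0)
Function('c')(N) = Mul(4, Pow(N, -2)) (Function('c')(N) = Mul(Mul(4, Pow(N, -1)), Pow(N, -1)) = Mul(4, Pow(N, -2)))
Function('V')(u) = Mul(5, u) (Function('V')(u) = Add(0, Mul(5, u)) = Mul(5, u))
Function('D')(P, y) = Add(-7, Mul(Rational(5, 9), y)) (Function('D')(P, y) = Add(-7, Mul(Mul(5, Mul(4, Pow(6, -2))), y)) = Add(-7, Mul(Mul(5, Mul(4, Rational(1, 36))), y)) = Add(-7, Mul(Mul(5, Rational(1, 9)), y)) = Add(-7, Mul(Rational(5, 9), y)))
Add(Function('D')(Function('h')(10, 8), 257), Mul(-1, -18828)) = Add(Add(-7, Mul(Rational(5, 9), 257)), Mul(-1, -18828)) = Add(Add(-7, Rational(1285, 9)), 18828) = Add(Rational(1222, 9), 18828) = Rational(170674, 9)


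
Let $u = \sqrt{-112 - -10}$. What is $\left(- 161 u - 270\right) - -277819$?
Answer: $277549 - 161 i \sqrt{102} \approx 2.7755 \cdot 10^{5} - 1626.0 i$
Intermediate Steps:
$u = i \sqrt{102}$ ($u = \sqrt{-112 + 10} = \sqrt{-102} = i \sqrt{102} \approx 10.1 i$)
$\left(- 161 u - 270\right) - -277819 = \left(- 161 i \sqrt{102} - 270\right) - -277819 = \left(- 161 i \sqrt{102} - 270\right) + 277819 = \left(-270 - 161 i \sqrt{102}\right) + 277819 = 277549 - 161 i \sqrt{102}$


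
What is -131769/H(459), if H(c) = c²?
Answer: -14641/23409 ≈ -0.62544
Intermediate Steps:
-131769/H(459) = -131769/(459²) = -131769/210681 = -131769*1/210681 = -14641/23409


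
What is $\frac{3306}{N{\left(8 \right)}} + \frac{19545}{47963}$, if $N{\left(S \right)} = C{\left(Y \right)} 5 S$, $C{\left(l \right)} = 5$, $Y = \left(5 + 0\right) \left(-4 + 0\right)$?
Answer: $\frac{81237339}{4796300} \approx 16.938$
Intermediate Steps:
$Y = -20$ ($Y = 5 \left(-4\right) = -20$)
$N{\left(S \right)} = 25 S$ ($N{\left(S \right)} = 5 \cdot 5 S = 25 S$)
$\frac{3306}{N{\left(8 \right)}} + \frac{19545}{47963} = \frac{3306}{25 \cdot 8} + \frac{19545}{47963} = \frac{3306}{200} + 19545 \cdot \frac{1}{47963} = 3306 \cdot \frac{1}{200} + \frac{19545}{47963} = \frac{1653}{100} + \frac{19545}{47963} = \frac{81237339}{4796300}$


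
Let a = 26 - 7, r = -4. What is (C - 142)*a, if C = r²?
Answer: -2394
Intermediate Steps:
a = 19
C = 16 (C = (-4)² = 16)
(C - 142)*a = (16 - 142)*19 = -126*19 = -2394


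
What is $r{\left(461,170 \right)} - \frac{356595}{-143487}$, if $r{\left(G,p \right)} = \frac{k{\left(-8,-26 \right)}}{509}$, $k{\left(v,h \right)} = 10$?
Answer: $\frac{60980575}{24344961} \approx 2.5049$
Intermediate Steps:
$r{\left(G,p \right)} = \frac{10}{509}$
$r{\left(461,170 \right)} - \frac{356595}{-143487} = \frac{10}{509} - \frac{356595}{-143487} = \frac{10}{509} - - \frac{118865}{47829} = \frac{10}{509} + \frac{118865}{47829} = \frac{60980575}{24344961}$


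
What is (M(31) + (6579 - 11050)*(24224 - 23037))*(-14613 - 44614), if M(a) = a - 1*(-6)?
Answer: 314320058080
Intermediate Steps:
M(a) = 6 + a (M(a) = a + 6 = 6 + a)
(M(31) + (6579 - 11050)*(24224 - 23037))*(-14613 - 44614) = ((6 + 31) + (6579 - 11050)*(24224 - 23037))*(-14613 - 44614) = (37 - 4471*1187)*(-59227) = (37 - 5307077)*(-59227) = -5307040*(-59227) = 314320058080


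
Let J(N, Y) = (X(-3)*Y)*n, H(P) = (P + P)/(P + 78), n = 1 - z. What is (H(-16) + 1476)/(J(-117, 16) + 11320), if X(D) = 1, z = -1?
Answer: 11435/87978 ≈ 0.12998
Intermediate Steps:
n = 2 (n = 1 - 1*(-1) = 1 + 1 = 2)
H(P) = 2*P/(78 + P) (H(P) = (2*P)/(78 + P) = 2*P/(78 + P))
J(N, Y) = 2*Y (J(N, Y) = (1*Y)*2 = Y*2 = 2*Y)
(H(-16) + 1476)/(J(-117, 16) + 11320) = (2*(-16)/(78 - 16) + 1476)/(2*16 + 11320) = (2*(-16)/62 + 1476)/(32 + 11320) = (2*(-16)*(1/62) + 1476)/11352 = (-16/31 + 1476)*(1/11352) = (45740/31)*(1/11352) = 11435/87978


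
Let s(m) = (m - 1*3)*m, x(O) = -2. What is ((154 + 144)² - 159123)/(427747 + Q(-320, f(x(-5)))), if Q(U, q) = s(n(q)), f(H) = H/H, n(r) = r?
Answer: -70319/427745 ≈ -0.16439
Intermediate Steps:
f(H) = 1
s(m) = m*(-3 + m) (s(m) = (m - 3)*m = (-3 + m)*m = m*(-3 + m))
Q(U, q) = q*(-3 + q)
((154 + 144)² - 159123)/(427747 + Q(-320, f(x(-5)))) = ((154 + 144)² - 159123)/(427747 + 1*(-3 + 1)) = (298² - 159123)/(427747 + 1*(-2)) = (88804 - 159123)/(427747 - 2) = -70319/427745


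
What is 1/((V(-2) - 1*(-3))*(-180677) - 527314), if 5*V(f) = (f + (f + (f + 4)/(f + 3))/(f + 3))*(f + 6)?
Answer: -5/3901309 ≈ -1.2816e-6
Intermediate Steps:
V(f) = (6 + f)*(f + (f + (4 + f)/(3 + f))/(3 + f))/5 (V(f) = ((f + (f + (f + 4)/(f + 3))/(f + 3))*(f + 6))/5 = ((f + (f + (4 + f)/(3 + f))/(3 + f))*(6 + f))/5 = ((6 + f)*(f + (f + (4 + f)/(3 + f))/(3 + f)))/5 = (6 + f)*(f + (f + (4 + f)/(3 + f))/(3 + f))/5)
1/((V(-2) - 1*(-3))*(-180677) - 527314) = 1/(((24 + (-2)⁴ + 13*(-2)³ + 55*(-2)² + 82*(-2))/(5*(9 + (-2)² + 6*(-2))) - 1*(-3))*(-180677) - 527314) = 1/(((24 + 16 + 13*(-8) + 55*4 - 164)/(5*(9 + 4 - 12)) + 3)*(-180677) - 527314) = 1/(((⅕)*(24 + 16 - 104 + 220 - 164)/1 + 3)*(-180677) - 527314) = 1/(((⅕)*1*(-8) + 3)*(-180677) - 527314) = 1/((-8/5 + 3)*(-180677) - 527314) = 1/((7/5)*(-180677) - 527314) = 1/(-1264739/5 - 527314) = 1/(-3901309/5) = -5/3901309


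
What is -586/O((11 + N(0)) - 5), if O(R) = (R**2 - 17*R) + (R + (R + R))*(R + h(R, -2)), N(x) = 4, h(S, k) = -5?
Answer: -293/40 ≈ -7.3250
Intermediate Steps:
O(R) = R**2 - 17*R + 3*R*(-5 + R) (O(R) = (R**2 - 17*R) + (R + (R + R))*(R - 5) = (R**2 - 17*R) + (R + 2*R)*(-5 + R) = (R**2 - 17*R) + (3*R)*(-5 + R) = (R**2 - 17*R) + 3*R*(-5 + R) = R**2 - 17*R + 3*R*(-5 + R))
-586/O((11 + N(0)) - 5) = -586*1/(4*(-8 + ((11 + 4) - 5))*((11 + 4) - 5)) = -586*1/(4*(-8 + (15 - 5))*(15 - 5)) = -586*1/(40*(-8 + 10)) = -586/(4*10*2) = -586/80 = -586*1/80 = -293/40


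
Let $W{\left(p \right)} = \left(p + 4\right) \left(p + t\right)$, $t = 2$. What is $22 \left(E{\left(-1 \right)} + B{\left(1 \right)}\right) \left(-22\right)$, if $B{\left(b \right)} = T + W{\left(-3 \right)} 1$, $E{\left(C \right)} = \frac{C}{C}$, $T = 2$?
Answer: $-968$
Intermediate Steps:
$W{\left(p \right)} = \left(2 + p\right) \left(4 + p\right)$ ($W{\left(p \right)} = \left(p + 4\right) \left(p + 2\right) = \left(4 + p\right) \left(2 + p\right) = \left(2 + p\right) \left(4 + p\right)$)
$E{\left(C \right)} = 1$
$B{\left(b \right)} = 1$ ($B{\left(b \right)} = 2 + \left(8 + \left(-3\right)^{2} + 6 \left(-3\right)\right) 1 = 2 + \left(8 + 9 - 18\right) 1 = 2 - 1 = 1$)
$22 \left(E{\left(-1 \right)} + B{\left(1 \right)}\right) \left(-22\right) = 22 \left(1 + 1\right) \left(-22\right) = 22 \cdot 2 \left(-22\right) = 44 \left(-22\right) = -968$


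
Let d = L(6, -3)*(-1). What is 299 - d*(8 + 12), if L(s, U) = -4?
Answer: 219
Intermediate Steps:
d = 4 (d = -4*(-1) = 4)
299 - d*(8 + 12) = 299 - 4*(8 + 12) = 299 - 4*20 = 299 - 1*80 = 299 - 80 = 219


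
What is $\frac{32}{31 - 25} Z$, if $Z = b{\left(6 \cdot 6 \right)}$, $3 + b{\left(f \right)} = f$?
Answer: $176$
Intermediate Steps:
$b{\left(f \right)} = -3 + f$
$Z = 33$ ($Z = -3 + 6 \cdot 6 = -3 + 36 = 33$)
$\frac{32}{31 - 25} Z = \frac{32}{31 - 25} \cdot 33 = \frac{32}{6} \cdot 33 = 32 \cdot \frac{1}{6} \cdot 33 = \frac{16}{3} \cdot 33 = 176$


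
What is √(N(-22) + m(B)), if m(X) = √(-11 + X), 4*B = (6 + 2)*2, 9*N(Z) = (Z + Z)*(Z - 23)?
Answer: √(220 + I*√7) ≈ 14.833 + 0.08919*I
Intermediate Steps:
N(Z) = 2*Z*(-23 + Z)/9 (N(Z) = ((Z + Z)*(Z - 23))/9 = ((2*Z)*(-23 + Z))/9 = (2*Z*(-23 + Z))/9 = 2*Z*(-23 + Z)/9)
B = 4 (B = ((6 + 2)*2)/4 = (8*2)/4 = (¼)*16 = 4)
√(N(-22) + m(B)) = √((2/9)*(-22)*(-23 - 22) + √(-11 + 4)) = √((2/9)*(-22)*(-45) + √(-7)) = √(220 + I*√7)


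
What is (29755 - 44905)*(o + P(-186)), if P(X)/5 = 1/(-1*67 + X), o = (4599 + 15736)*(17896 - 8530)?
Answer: -730014496173750/253 ≈ -2.8854e+12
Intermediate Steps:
o = 190457610 (o = 20335*9366 = 190457610)
P(X) = 5/(-67 + X) (P(X) = 5/(-1*67 + X) = 5/(-67 + X))
(29755 - 44905)*(o + P(-186)) = (29755 - 44905)*(190457610 + 5/(-67 - 186)) = -15150*(190457610 + 5/(-253)) = -15150*(190457610 + 5*(-1/253)) = -15150*(190457610 - 5/253) = -15150*48185775325/253 = -730014496173750/253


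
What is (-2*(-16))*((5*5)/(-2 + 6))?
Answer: 200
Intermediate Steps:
(-2*(-16))*((5*5)/(-2 + 6)) = 32*(25/4) = 200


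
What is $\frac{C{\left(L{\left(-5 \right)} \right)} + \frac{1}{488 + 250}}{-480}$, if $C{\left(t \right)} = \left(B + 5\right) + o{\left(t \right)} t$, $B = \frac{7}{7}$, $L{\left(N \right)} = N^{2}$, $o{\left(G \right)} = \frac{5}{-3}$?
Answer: $\frac{26321}{354240} \approx 0.074303$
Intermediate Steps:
$o{\left(G \right)} = - \frac{5}{3}$ ($o{\left(G \right)} = 5 \left(- \frac{1}{3}\right) = - \frac{5}{3}$)
$B = 1$ ($B = 7 \cdot \frac{1}{7} = 1$)
$C{\left(t \right)} = 6 - \frac{5 t}{3}$ ($C{\left(t \right)} = \left(1 + 5\right) - \frac{5 t}{3} = 6 - \frac{5 t}{3}$)
$\frac{C{\left(L{\left(-5 \right)} \right)} + \frac{1}{488 + 250}}{-480} = \frac{\left(6 - \frac{5 \left(-5\right)^{2}}{3}\right) + \frac{1}{488 + 250}}{-480} = \left(\left(6 - \frac{125}{3}\right) + \frac{1}{738}\right) \left(- \frac{1}{480}\right) = \left(- \frac{107}{3} + \frac{1}{738}\right) \left(- \frac{1}{480}\right) = \left(- \frac{26321}{738}\right) \left(- \frac{1}{480}\right) = \frac{26321}{354240}$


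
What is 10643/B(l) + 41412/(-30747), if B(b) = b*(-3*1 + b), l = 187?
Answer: -365887925/352647592 ≈ -1.0375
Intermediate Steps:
B(b) = b*(-3 + b)
10643/B(l) + 41412/(-30747) = 10643/((187*(-3 + 187))) + 41412/(-30747) = 10643/((187*184)) + 41412*(-1/30747) = 10643/34408 - 13804/10249 = -365887925/352647592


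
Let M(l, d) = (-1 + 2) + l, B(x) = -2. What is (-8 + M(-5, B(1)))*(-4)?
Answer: 48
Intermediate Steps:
M(l, d) = 1 + l
(-8 + M(-5, B(1)))*(-4) = (-8 + (1 - 5))*(-4) = (-8 - 4)*(-4) = -12*(-4) = 48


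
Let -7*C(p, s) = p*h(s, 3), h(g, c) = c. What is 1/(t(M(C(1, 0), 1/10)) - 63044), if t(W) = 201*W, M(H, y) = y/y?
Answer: -1/62843 ≈ -1.5913e-5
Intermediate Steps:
C(p, s) = -3*p/7 (C(p, s) = -p*3/7 = -3*p/7)
M(H, y) = 1
1/(t(M(C(1, 0), 1/10)) - 63044) = 1/(201*1 - 63044) = 1/(201 - 63044) = 1/(-62843) = -1/62843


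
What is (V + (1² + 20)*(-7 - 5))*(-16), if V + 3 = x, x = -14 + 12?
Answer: 4112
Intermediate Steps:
x = -2
V = -5 (V = -3 - 2 = -5)
(V + (1² + 20)*(-7 - 5))*(-16) = (-5 + (1² + 20)*(-7 - 5))*(-16) = (-5 + (1 + 20)*(-12))*(-16) = (-5 + 21*(-12))*(-16) = (-5 - 252)*(-16) = -257*(-16) = 4112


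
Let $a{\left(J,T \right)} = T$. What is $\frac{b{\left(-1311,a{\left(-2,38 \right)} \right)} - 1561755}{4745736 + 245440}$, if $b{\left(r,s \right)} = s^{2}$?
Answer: $- \frac{1560311}{4991176} \approx -0.31261$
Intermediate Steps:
$\frac{b{\left(-1311,a{\left(-2,38 \right)} \right)} - 1561755}{4745736 + 245440} = \frac{38^{2} - 1561755}{4745736 + 245440} = \frac{1444 - 1561755}{4991176} = \left(-1560311\right) \frac{1}{4991176} = - \frac{1560311}{4991176}$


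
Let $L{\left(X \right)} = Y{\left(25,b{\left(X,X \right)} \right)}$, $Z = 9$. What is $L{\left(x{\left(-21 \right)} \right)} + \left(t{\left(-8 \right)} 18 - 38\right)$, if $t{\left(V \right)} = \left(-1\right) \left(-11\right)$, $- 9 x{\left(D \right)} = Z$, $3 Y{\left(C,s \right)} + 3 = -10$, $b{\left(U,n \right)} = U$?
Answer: $\frac{467}{3} \approx 155.67$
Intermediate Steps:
$Y{\left(C,s \right)} = - \frac{13}{3}$ ($Y{\left(C,s \right)} = -1 + \frac{1}{3} \left(-10\right) = -1 - \frac{10}{3} = - \frac{13}{3}$)
$x{\left(D \right)} = -1$ ($x{\left(D \right)} = \left(- \frac{1}{9}\right) 9 = -1$)
$t{\left(V \right)} = 11$
$L{\left(X \right)} = - \frac{13}{3}$
$L{\left(x{\left(-21 \right)} \right)} + \left(t{\left(-8 \right)} 18 - 38\right) = - \frac{13}{3} + \left(11 \cdot 18 - 38\right) = - \frac{13}{3} + \left(198 - 38\right) = - \frac{13}{3} + 160 = \frac{467}{3}$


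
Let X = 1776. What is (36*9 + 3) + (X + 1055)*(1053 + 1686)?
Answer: 7754436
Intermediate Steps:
(36*9 + 3) + (X + 1055)*(1053 + 1686) = (36*9 + 3) + (1776 + 1055)*(1053 + 1686) = (324 + 3) + 2831*2739 = 327 + 7754109 = 7754436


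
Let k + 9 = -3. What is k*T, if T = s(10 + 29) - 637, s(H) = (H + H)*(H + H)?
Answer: -65364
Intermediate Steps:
k = -12 (k = -9 - 3 = -12)
s(H) = 4*H**2 (s(H) = (2*H)*(2*H) = 4*H**2)
T = 5447 (T = 4*(10 + 29)**2 - 637 = 4*39**2 - 637 = 4*1521 - 637 = 6084 - 637 = 5447)
k*T = -12*5447 = -65364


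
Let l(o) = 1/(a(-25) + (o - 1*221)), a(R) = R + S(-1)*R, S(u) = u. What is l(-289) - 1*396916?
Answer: -202427161/510 ≈ -3.9692e+5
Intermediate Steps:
a(R) = 0 (a(R) = R - R = 0)
l(o) = 1/(-221 + o) (l(o) = 1/(0 + (o - 1*221)) = 1/(0 + (o - 221)) = 1/(0 + (-221 + o)) = 1/(-221 + o))
l(-289) - 1*396916 = 1/(-221 - 289) - 1*396916 = 1/(-510) - 396916 = -1/510 - 396916 = -202427161/510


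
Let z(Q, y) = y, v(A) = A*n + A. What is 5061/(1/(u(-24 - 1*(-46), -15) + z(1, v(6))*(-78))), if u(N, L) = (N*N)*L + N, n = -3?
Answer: -31894422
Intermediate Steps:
v(A) = -2*A (v(A) = A*(-3) + A = -3*A + A = -2*A)
u(N, L) = N + L*N² (u(N, L) = N²*L + N = L*N² + N = N + L*N²)
5061/(1/(u(-24 - 1*(-46), -15) + z(1, v(6))*(-78))) = 5061/(1/((-24 - 1*(-46))*(1 - 15*(-24 - 1*(-46))) - 2*6*(-78))) = 5061/(1/((-24 + 46)*(1 - 15*(-24 + 46)) - 12*(-78))) = 5061/(1/(22*(1 - 15*22) + 936)) = 5061/(1/(22*(1 - 330) + 936)) = 5061/(1/(22*(-329) + 936)) = 5061/(1/(-7238 + 936)) = 5061/(1/(-6302)) = 5061/(-1/6302) = 5061*(-6302) = -31894422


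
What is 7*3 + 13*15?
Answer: 216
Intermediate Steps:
7*3 + 13*15 = 21 + 195 = 216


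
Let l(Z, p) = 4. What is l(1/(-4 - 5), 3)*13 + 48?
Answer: 100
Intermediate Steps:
l(1/(-4 - 5), 3)*13 + 48 = 4*13 + 48 = 52 + 48 = 100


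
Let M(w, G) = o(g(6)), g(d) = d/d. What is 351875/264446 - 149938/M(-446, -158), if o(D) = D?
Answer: -39650152473/264446 ≈ -1.4994e+5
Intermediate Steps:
g(d) = 1
M(w, G) = 1
351875/264446 - 149938/M(-446, -158) = 351875/264446 - 149938/1 = 351875*(1/264446) - 149938*1 = 351875/264446 - 149938 = -39650152473/264446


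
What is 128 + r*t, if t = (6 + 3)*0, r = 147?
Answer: 128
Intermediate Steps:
t = 0 (t = 9*0 = 0)
128 + r*t = 128 + 147*0 = 128 + 0 = 128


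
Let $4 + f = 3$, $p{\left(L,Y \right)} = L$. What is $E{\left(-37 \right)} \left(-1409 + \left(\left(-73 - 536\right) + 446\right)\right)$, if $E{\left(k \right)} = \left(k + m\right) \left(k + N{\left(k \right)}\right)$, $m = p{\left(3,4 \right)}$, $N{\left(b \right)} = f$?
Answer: $-2031024$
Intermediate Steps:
$f = -1$ ($f = -4 + 3 = -1$)
$N{\left(b \right)} = -1$
$m = 3$
$E{\left(k \right)} = \left(-1 + k\right) \left(3 + k\right)$ ($E{\left(k \right)} = \left(k + 3\right) \left(k - 1\right) = \left(3 + k\right) \left(-1 + k\right) = \left(-1 + k\right) \left(3 + k\right)$)
$E{\left(-37 \right)} \left(-1409 + \left(\left(-73 - 536\right) + 446\right)\right) = \left(-3 + \left(-37\right)^{2} + 2 \left(-37\right)\right) \left(-1409 + \left(\left(-73 - 536\right) + 446\right)\right) = \left(-3 + 1369 - 74\right) \left(-1409 + \left(-609 + 446\right)\right) = 1292 \left(-1409 - 163\right) = 1292 \left(-1572\right) = -2031024$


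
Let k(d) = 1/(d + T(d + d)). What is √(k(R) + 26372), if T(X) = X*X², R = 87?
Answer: √731901944806709523/5268111 ≈ 162.39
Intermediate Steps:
T(X) = X³
k(d) = 1/(d + 8*d³) (k(d) = 1/(d + (d + d)³) = 1/(d + (2*d)³) = 1/(d + 8*d³))
√(k(R) + 26372) = √(1/(87 + 8*87³) + 26372) = √(1/(87 + 8*658503) + 26372) = √(1/(87 + 5268024) + 26372) = √(1/5268111 + 26372) = √(138930623293/5268111) = √731901944806709523/5268111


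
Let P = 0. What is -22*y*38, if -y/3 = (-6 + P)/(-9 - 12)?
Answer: 5016/7 ≈ 716.57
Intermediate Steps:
y = -6/7 (y = -3*(-6 + 0)/(-9 - 12) = -(-18)/(-21) = -(-18)*(-1)/21 = -3*2/7 = -6/7 ≈ -0.85714)
-22*y*38 = -22*(-6/7)*38 = (132/7)*38 = 5016/7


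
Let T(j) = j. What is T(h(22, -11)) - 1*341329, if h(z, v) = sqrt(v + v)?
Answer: -341329 + I*sqrt(22) ≈ -3.4133e+5 + 4.6904*I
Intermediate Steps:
h(z, v) = sqrt(2)*sqrt(v) (h(z, v) = sqrt(2*v) = sqrt(2)*sqrt(v))
T(h(22, -11)) - 1*341329 = sqrt(2)*sqrt(-11) - 1*341329 = sqrt(2)*(I*sqrt(11)) - 341329 = I*sqrt(22) - 341329 = -341329 + I*sqrt(22)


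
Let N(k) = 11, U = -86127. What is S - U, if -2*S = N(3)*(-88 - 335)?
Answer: 176907/2 ≈ 88454.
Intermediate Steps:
S = 4653/2 (S = -11*(-88 - 335)/2 = -11*(-423)/2 = -½*(-4653) = 4653/2 ≈ 2326.5)
S - U = 4653/2 - 1*(-86127) = 4653/2 + 86127 = 176907/2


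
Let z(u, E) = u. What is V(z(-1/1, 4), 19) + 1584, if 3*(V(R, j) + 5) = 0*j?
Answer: 1579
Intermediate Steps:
V(R, j) = -5 (V(R, j) = -5 + (0*j)/3 = -5 + (1/3)*0 = -5 + 0 = -5)
V(z(-1/1, 4), 19) + 1584 = -5 + 1584 = 1579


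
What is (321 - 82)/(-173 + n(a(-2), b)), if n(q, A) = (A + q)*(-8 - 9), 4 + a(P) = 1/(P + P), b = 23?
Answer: -956/1967 ≈ -0.48602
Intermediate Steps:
a(P) = -4 + 1/(2*P) (a(P) = -4 + 1/(P + P) = -4 + 1/(2*P))
n(q, A) = -17*A - 17*q (n(q, A) = (A + q)*(-17) = -17*A - 17*q)
(321 - 82)/(-173 + n(a(-2), b)) = (321 - 82)/(-173 + (-17*23 - 17*(-4 + (1/2)/(-2)))) = 239/(-173 + (-391 - 17*(-4 + (1/2)*(-1/2)))) = 239/(-173 + (-391 - 17*(-4 - 1/4))) = 239/(-173 + (-391 - 17*(-17/4))) = 239/(-173 + (-391 + 289/4)) = 239/(-173 - 1275/4) = 239/(-1967/4) = 239*(-4/1967) = -956/1967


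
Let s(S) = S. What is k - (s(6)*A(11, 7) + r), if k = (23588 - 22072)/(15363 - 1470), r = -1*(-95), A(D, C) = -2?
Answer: -1151603/13893 ≈ -82.891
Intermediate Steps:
r = 95
k = 1516/13893 ≈ 0.10912
k - (s(6)*A(11, 7) + r) = 1516/13893 - (6*(-2) + 95) = 1516/13893 - (-12 + 95) = 1516/13893 - 1*83 = 1516/13893 - 83 = -1151603/13893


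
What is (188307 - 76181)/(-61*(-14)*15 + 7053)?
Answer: 112126/19863 ≈ 5.6450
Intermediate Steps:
(188307 - 76181)/(-61*(-14)*15 + 7053) = 112126/(854*15 + 7053) = 112126/(12810 + 7053) = 112126/19863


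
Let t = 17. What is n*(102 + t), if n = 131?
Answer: 15589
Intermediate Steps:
n*(102 + t) = 131*(102 + 17) = 131*119 = 15589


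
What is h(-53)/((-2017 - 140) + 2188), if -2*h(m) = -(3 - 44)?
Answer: -41/62 ≈ -0.66129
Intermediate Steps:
h(m) = -41/2 (h(m) = -(-1)*(3 - 44)/2 = -(-1)*(-41)/2 = -½*41 = -41/2)
h(-53)/((-2017 - 140) + 2188) = -41/(2*((-2017 - 140) + 2188)) = -41/(2*(-2157 + 2188)) = -41/2/31 = -41/2*1/31 = -41/62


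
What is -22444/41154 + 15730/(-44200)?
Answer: -6305297/6996180 ≈ -0.90125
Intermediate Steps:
-22444/41154 + 15730/(-44200) = -22444*1/41154 + 15730*(-1/44200) = -11222/20577 - 121/340 = -6305297/6996180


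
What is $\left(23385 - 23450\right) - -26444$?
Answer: $26379$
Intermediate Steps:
$\left(23385 - 23450\right) - -26444 = -65 + 26444 = 26379$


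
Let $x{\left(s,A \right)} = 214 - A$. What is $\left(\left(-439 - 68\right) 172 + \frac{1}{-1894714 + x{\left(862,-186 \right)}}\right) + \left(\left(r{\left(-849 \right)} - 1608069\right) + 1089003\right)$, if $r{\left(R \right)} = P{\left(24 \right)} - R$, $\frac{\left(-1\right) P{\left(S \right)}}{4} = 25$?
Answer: $- \frac{1147046907595}{1894314} \approx -6.0552 \cdot 10^{5}$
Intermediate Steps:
$P{\left(S \right)} = -100$ ($P{\left(S \right)} = \left(-4\right) 25 = -100$)
$r{\left(R \right)} = -100 - R$
$\left(\left(-439 - 68\right) 172 + \frac{1}{-1894714 + x{\left(862,-186 \right)}}\right) + \left(\left(r{\left(-849 \right)} - 1608069\right) + 1089003\right) = \left(\left(-439 - 68\right) 172 + \frac{1}{-1894714 + \left(214 - -186\right)}\right) + \left(\left(\left(-100 - -849\right) - 1608069\right) + 1089003\right) = \left(\left(-507\right) 172 + \frac{1}{-1894714 + \left(214 + 186\right)}\right) + \left(\left(\left(-100 + 849\right) - 1608069\right) + 1089003\right) = \left(-87204 + \frac{1}{-1894714 + 400}\right) + \left(\left(749 - 1608069\right) + 1089003\right) = \left(-87204 + \frac{1}{-1894314}\right) + \left(-1607320 + 1089003\right) = \left(-87204 - \frac{1}{1894314}\right) - 518317 = - \frac{165191758057}{1894314} - 518317 = - \frac{1147046907595}{1894314}$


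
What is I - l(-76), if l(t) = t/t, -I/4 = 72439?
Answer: -289757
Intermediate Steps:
I = -289756 (I = -4*72439 = -289756)
l(t) = 1
I - l(-76) = -289756 - 1*1 = -289756 - 1 = -289757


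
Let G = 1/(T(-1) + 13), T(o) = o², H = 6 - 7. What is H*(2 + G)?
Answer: -29/14 ≈ -2.0714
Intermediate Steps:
H = -1
G = 1/14 (G = 1/((-1)² + 13) = 1/(1 + 13) = 1/14 ≈ 0.071429)
H*(2 + G) = -(2 + 1/14) = -1*29/14 = -29/14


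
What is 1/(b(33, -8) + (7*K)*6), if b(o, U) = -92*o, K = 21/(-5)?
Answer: -5/16062 ≈ -0.00031129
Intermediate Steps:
K = -21/5 (K = 21*(-1/5) = -21/5 ≈ -4.2000)
1/(b(33, -8) + (7*K)*6) = 1/(-92*33 + (7*(-21/5))*6) = 1/(-3036 - 147/5*6) = 1/(-3036 - 882/5) = 1/(-16062/5) = -5/16062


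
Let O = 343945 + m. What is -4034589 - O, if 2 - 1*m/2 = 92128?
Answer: -4194282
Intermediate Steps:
m = -184252 (m = 4 - 2*92128 = 4 - 184256 = -184252)
O = 159693 (O = 343945 - 184252 = 159693)
-4034589 - O = -4034589 - 1*159693 = -4034589 - 159693 = -4194282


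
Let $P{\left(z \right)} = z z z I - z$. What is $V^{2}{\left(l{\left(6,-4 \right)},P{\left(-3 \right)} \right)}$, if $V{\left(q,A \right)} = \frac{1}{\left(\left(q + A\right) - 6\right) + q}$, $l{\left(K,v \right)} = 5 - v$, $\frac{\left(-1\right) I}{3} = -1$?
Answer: $\frac{1}{4356} \approx 0.00022957$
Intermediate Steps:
$I = 3$ ($I = \left(-3\right) \left(-1\right) = 3$)
$P{\left(z \right)} = - z + 3 z^{3}$ ($P{\left(z \right)} = z z z 3 - z = z z^{2} \cdot 3 - z = z 3 z^{2} - z = 3 z^{3} - z = - z + 3 z^{3}$)
$V{\left(q,A \right)} = \frac{1}{-6 + A + 2 q}$ ($V{\left(q,A \right)} = \frac{1}{\left(\left(A + q\right) - 6\right) + q} = \frac{1}{\left(-6 + A + q\right) + q} = \frac{1}{-6 + A + 2 q}$)
$V^{2}{\left(l{\left(6,-4 \right)},P{\left(-3 \right)} \right)} = \left(\frac{1}{-6 + \left(\left(-1\right) \left(-3\right) + 3 \left(-3\right)^{3}\right) + 2 \left(5 - -4\right)}\right)^{2} = \left(\frac{1}{-6 + \left(3 + 3 \left(-27\right)\right) + 2 \left(5 + 4\right)}\right)^{2} = \left(\frac{1}{-6 + \left(3 - 81\right) + 2 \cdot 9}\right)^{2} = \left(\frac{1}{-6 - 78 + 18}\right)^{2} = \left(\frac{1}{-66}\right)^{2} = \left(- \frac{1}{66}\right)^{2} = \frac{1}{4356}$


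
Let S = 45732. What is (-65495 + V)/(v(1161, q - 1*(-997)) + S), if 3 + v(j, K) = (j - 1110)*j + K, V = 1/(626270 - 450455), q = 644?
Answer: -11515003424/18738538515 ≈ -0.61451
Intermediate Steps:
V = 1/175815 ≈ 5.6878e-6
v(j, K) = -3 + K + j*(-1110 + j) (v(j, K) = -3 + ((j - 1110)*j + K) = -3 + ((-1110 + j)*j + K) = -3 + (j*(-1110 + j) + K) = -3 + (K + j*(-1110 + j)) = -3 + K + j*(-1110 + j))
(-65495 + V)/(v(1161, q - 1*(-997)) + S) = (-65495 + 1/175815)/((-3 + (644 - 1*(-997)) + 1161² - 1110*1161) + 45732) = -11515003424/(175815*((-3 + (644 + 997) + 1347921 - 1288710) + 45732)) = -11515003424/(175815*((-3 + 1641 + 1347921 - 1288710) + 45732)) = -11515003424/(175815*(60849 + 45732)) = -11515003424/175815/106581 = -11515003424/175815*1/106581 = -11515003424/18738538515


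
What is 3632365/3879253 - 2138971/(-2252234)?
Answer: 16478545622073/8736985501202 ≈ 1.8861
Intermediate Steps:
3632365/3879253 - 2138971/(-2252234) = 3632365*(1/3879253) - 2138971*(-1/2252234) = 3632365/3879253 + 2138971/2252234 = 16478545622073/8736985501202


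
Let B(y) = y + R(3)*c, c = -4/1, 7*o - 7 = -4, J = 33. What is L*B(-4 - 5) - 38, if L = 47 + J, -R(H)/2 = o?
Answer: -3386/7 ≈ -483.71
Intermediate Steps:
o = 3/7 (o = 1 + (1/7)*(-4) = 1 - 4/7 = 3/7 ≈ 0.42857)
R(H) = -6/7 (R(H) = -2*3/7 = -6/7)
L = 80 (L = 47 + 33 = 80)
c = -4 (c = -4*1 = -4)
B(y) = 24/7 + y (B(y) = y - 6/7*(-4) = y + 24/7 = 24/7 + y)
L*B(-4 - 5) - 38 = 80*(24/7 + (-4 - 5)) - 38 = 80*(24/7 - 9) - 38 = 80*(-39/7) - 38 = -3120/7 - 38 = -3386/7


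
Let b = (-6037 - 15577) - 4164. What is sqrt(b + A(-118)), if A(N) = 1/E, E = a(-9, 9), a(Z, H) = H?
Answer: I*sqrt(232001)/3 ≈ 160.55*I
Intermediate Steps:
b = -25778 (b = -21614 - 4164 = -25778)
E = 9
A(N) = 1/9
sqrt(b + A(-118)) = sqrt(-25778 + 1/9) = sqrt(-232001/9) = I*sqrt(232001)/3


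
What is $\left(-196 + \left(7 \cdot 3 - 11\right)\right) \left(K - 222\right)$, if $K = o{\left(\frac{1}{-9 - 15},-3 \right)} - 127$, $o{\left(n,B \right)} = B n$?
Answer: $\frac{259563}{4} \approx 64891.0$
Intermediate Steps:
$K = - \frac{1015}{8}$ ($K = - \frac{3}{-9 - 15} - 127 = - \frac{3}{-24} - 127 = \left(-3\right) \left(- \frac{1}{24}\right) - 127 = \frac{1}{8} - 127 = - \frac{1015}{8} \approx -126.88$)
$\left(-196 + \left(7 \cdot 3 - 11\right)\right) \left(K - 222\right) = \left(-196 + \left(7 \cdot 3 - 11\right)\right) \left(- \frac{1015}{8} - 222\right) = \left(-196 + \left(21 - 11\right)\right) \left(- \frac{2791}{8}\right) = \left(-196 + 10\right) \left(- \frac{2791}{8}\right) = \left(-186\right) \left(- \frac{2791}{8}\right) = \frac{259563}{4}$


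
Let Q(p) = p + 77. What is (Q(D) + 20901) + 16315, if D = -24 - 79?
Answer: 37190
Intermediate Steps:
D = -103
Q(p) = 77 + p
(Q(D) + 20901) + 16315 = ((77 - 103) + 20901) + 16315 = (-26 + 20901) + 16315 = 20875 + 16315 = 37190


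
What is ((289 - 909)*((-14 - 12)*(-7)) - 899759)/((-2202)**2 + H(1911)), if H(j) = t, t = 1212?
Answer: -337533/1616672 ≈ -0.20878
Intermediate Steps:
H(j) = 1212
((289 - 909)*((-14 - 12)*(-7)) - 899759)/((-2202)**2 + H(1911)) = ((289 - 909)*((-14 - 12)*(-7)) - 899759)/((-2202)**2 + 1212) = (-(-16120)*(-7) - 899759)/(4848804 + 1212) = (-620*182 - 899759)/4850016 = (-112840 - 899759)*(1/4850016) = -1012599*1/4850016 = -337533/1616672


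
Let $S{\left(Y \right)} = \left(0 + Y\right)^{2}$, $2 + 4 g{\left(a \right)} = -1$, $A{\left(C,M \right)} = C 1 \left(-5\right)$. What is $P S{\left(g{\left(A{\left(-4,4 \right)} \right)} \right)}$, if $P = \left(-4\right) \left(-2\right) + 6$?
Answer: $\frac{63}{8} \approx 7.875$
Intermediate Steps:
$A{\left(C,M \right)} = - 5 C$ ($A{\left(C,M \right)} = C \left(-5\right) = - 5 C$)
$g{\left(a \right)} = - \frac{3}{4}$ ($g{\left(a \right)} = - \frac{1}{2} + \frac{1}{4} \left(-1\right) = - \frac{1}{2} - \frac{1}{4} = - \frac{3}{4}$)
$P = 14$ ($P = 8 + 6 = 14$)
$S{\left(Y \right)} = Y^{2}$
$P S{\left(g{\left(A{\left(-4,4 \right)} \right)} \right)} = 14 \left(- \frac{3}{4}\right)^{2} = 14 \cdot \frac{9}{16} = \frac{63}{8}$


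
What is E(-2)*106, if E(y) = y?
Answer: -212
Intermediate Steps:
E(-2)*106 = -2*106 = -212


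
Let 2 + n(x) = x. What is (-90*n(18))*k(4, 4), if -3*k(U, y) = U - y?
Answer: 0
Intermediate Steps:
n(x) = -2 + x
k(U, y) = -U/3 + y/3 (k(U, y) = -(U - y)/3 = -U/3 + y/3)
(-90*n(18))*k(4, 4) = (-90*(-2 + 18))*(-⅓*4 + (⅓)*4) = (-90*16)*(-4/3 + 4/3) = -1440*0 = 0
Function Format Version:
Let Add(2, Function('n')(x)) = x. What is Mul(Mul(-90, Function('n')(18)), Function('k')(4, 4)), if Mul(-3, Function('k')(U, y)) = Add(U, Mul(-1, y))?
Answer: 0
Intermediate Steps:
Function('n')(x) = Add(-2, x)
Function('k')(U, y) = Add(Mul(Rational(-1, 3), U), Mul(Rational(1, 3), y)) (Function('k')(U, y) = Mul(Rational(-1, 3), Add(U, Mul(-1, y))) = Add(Mul(Rational(-1, 3), U), Mul(Rational(1, 3), y)))
Mul(Mul(-90, Function('n')(18)), Function('k')(4, 4)) = Mul(Mul(-90, Add(-2, 18)), Add(Mul(Rational(-1, 3), 4), Mul(Rational(1, 3), 4))) = Mul(Mul(-90, 16), Add(Rational(-4, 3), Rational(4, 3))) = Mul(-1440, 0) = 0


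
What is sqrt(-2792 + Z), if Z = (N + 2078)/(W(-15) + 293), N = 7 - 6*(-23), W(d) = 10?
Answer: I*sqrt(28406351)/101 ≈ 52.77*I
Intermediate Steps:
N = 145 (N = 7 + 138 = 145)
Z = 741/101 (Z = (145 + 2078)/(10 + 293) = 2223/303 = 2223*(1/303) = 741/101 ≈ 7.3366)
sqrt(-2792 + Z) = sqrt(-2792 + 741/101) = sqrt(-281251/101) = I*sqrt(28406351)/101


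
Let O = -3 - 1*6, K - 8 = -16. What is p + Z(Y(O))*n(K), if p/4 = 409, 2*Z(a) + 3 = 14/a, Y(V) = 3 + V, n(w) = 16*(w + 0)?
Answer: 5932/3 ≈ 1977.3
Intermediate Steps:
K = -8 (K = 8 - 16 = -8)
O = -9 (O = -3 - 6 = -9)
n(w) = 16*w
Z(a) = -3/2 + 7/a (Z(a) = -3/2 + (14/a)/2 = -3/2 + 7/a)
p = 1636 (p = 4*409 = 1636)
p + Z(Y(O))*n(K) = 1636 + (-3/2 + 7/(3 - 9))*(16*(-8)) = 1636 + (-3/2 + 7/(-6))*(-128) = 1636 + (-3/2 + 7*(-⅙))*(-128) = 1636 + (-3/2 - 7/6)*(-128) = 1636 - 8/3*(-128) = 1636 + 1024/3 = 5932/3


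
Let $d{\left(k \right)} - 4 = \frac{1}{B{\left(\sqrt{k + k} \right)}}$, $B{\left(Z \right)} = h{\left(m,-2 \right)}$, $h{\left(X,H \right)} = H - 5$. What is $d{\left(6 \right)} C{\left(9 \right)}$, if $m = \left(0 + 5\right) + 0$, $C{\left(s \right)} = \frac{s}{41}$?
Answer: $\frac{243}{287} \approx 0.84669$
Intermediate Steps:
$C{\left(s \right)} = \frac{s}{41}$ ($C{\left(s \right)} = s \frac{1}{41} = \frac{s}{41}$)
$m = 5$ ($m = 5 + 0 = 5$)
$h{\left(X,H \right)} = -5 + H$
$B{\left(Z \right)} = -7$ ($B{\left(Z \right)} = -5 - 2 = -7$)
$d{\left(k \right)} = \frac{27}{7}$ ($d{\left(k \right)} = 4 + \frac{1}{-7} = 4 - \frac{1}{7} = \frac{27}{7}$)
$d{\left(6 \right)} C{\left(9 \right)} = \frac{27 \cdot \frac{1}{41} \cdot 9}{7} = \frac{27}{7} \cdot \frac{9}{41} = \frac{243}{287}$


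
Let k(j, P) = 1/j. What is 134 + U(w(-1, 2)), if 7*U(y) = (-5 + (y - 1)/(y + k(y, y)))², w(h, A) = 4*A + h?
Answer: 597066/4375 ≈ 136.47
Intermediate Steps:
w(h, A) = h + 4*A
U(y) = (-5 + (-1 + y)/(y + 1/y))²/7 (U(y) = (-5 + (y - 1)/(y + 1/y))²/7 = (-5 + (-1 + y)/(y + 1/y))²/7)
134 + U(w(-1, 2)) = 134 + (5 + (-1 + 4*2)*(1 + 4*(-1 + 4*2)))²/(7*(1 + (-1 + 4*2)²)²) = 134 + (5 + (-1 + 8)*(1 + 4*(-1 + 8)))²/(7*(1 + (-1 + 8)²)²) = 134 + (5 + 7*(1 + 4*7))²/(7*(1 + 7²)²) = 134 + (5 + 7*(1 + 28))²/(7*(1 + 49)²) = 134 + (⅐)*(5 + 7*29)²/50² = 134 + (⅐)*(1/2500)*(5 + 203)² = 134 + (⅐)*(1/2500)*208² = 134 + (⅐)*(1/2500)*43264 = 134 + 10816/4375 = 597066/4375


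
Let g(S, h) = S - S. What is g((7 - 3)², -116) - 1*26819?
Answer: -26819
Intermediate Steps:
g(S, h) = 0
g((7 - 3)², -116) - 1*26819 = 0 - 1*26819 = 0 - 26819 = -26819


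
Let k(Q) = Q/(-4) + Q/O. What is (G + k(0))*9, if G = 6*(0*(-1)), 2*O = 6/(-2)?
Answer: 0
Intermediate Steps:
O = -3/2 (O = (6/(-2))/2 = (6*(-1/2))/2 = (1/2)*(-3) = -3/2 ≈ -1.5000)
G = 0 (G = 6*0 = 0)
k(Q) = -11*Q/12 (k(Q) = Q/(-4) + Q/(-3/2) = Q*(-1/4) + Q*(-2/3) = -Q/4 - 2*Q/3 = -11*Q/12)
(G + k(0))*9 = (0 - 11/12*0)*9 = (0 + 0)*9 = 0*9 = 0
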